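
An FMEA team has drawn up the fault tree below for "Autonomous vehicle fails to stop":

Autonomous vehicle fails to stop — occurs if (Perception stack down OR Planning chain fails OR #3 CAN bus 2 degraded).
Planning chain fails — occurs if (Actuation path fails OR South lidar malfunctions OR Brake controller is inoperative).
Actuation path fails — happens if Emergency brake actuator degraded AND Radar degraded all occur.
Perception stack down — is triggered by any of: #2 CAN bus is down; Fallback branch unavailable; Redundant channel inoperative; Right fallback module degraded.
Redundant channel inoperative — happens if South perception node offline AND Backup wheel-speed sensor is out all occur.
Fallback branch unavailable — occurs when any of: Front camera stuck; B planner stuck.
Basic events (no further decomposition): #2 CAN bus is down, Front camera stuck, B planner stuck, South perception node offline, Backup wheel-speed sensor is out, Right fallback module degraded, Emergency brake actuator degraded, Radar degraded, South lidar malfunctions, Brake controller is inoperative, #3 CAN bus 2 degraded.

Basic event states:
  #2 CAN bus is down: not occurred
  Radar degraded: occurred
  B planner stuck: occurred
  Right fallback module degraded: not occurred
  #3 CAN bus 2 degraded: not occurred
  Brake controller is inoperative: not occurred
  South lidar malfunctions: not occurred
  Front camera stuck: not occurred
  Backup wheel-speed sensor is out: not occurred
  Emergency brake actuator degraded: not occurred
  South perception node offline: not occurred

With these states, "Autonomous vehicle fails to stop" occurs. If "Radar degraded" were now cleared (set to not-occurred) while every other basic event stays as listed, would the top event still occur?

Yes

Counterfactual: set "Radar degraded" to not occurred.
Fallback branch unavailable [OR]: Front camera stuck=not, B planner stuck=occurs → at least one input occurs → occurs.
Redundant channel inoperative [AND]: South perception node offline=not, Backup wheel-speed sensor is out=not → not all inputs occur → does not occur.
Perception stack down [OR]: #2 CAN bus is down=not, Fallback branch unavailable=occurs, Redundant channel inoperative=not, Right fallback module degraded=not → at least one input occurs → occurs.
Actuation path fails [AND]: Emergency brake actuator degraded=not, Radar degraded=not → not all inputs occur → does not occur.
Planning chain fails [OR]: Actuation path fails=not, South lidar malfunctions=not, Brake controller is inoperative=not → no input occurs → does not occur.
Autonomous vehicle fails to stop [OR]: Perception stack down=occurs, Planning chain fails=not, #3 CAN bus 2 degraded=not → at least one input occurs → occurs.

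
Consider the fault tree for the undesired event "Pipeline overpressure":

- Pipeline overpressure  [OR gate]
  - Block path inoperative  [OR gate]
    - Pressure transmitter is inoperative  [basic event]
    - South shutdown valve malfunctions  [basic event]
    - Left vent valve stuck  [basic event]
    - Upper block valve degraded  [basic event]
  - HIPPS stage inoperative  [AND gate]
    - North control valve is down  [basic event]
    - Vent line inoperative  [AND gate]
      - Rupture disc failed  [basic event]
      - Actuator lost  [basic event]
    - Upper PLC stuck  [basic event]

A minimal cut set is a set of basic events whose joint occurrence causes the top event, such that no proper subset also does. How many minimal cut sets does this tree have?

5

Block path inoperative [OR]: union of children's cut sets → 4 cut set(s).
Vent line inoperative [AND]: one cut set from each child combined → 1 × 1 = 1 cut set(s).
HIPPS stage inoperative [AND]: one cut set from each child combined → 1 × 1 × 1 = 1 cut set(s).
Pipeline overpressure [OR]: union of children's cut sets → 5 cut set(s).
Minimal cut sets: {Pressure transmitter is inoperative}; {South shutdown valve malfunctions}; {Left vent valve stuck}; {Upper block valve degraded}; {Actuator lost, North control valve is down, Rupture disc failed, Upper PLC stuck}.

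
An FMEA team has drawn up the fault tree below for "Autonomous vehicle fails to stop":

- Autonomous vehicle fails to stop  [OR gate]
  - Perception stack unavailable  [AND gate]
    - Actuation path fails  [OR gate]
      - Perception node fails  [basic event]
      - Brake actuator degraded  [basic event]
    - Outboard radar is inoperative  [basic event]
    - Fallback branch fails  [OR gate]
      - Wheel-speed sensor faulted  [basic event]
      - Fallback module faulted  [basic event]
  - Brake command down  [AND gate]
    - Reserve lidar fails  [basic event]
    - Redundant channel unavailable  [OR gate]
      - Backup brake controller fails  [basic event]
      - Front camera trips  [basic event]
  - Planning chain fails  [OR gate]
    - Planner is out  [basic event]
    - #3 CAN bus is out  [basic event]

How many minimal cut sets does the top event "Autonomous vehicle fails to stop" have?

Actuation path fails [OR]: union of children's cut sets → 2 cut set(s).
Fallback branch fails [OR]: union of children's cut sets → 2 cut set(s).
Perception stack unavailable [AND]: one cut set from each child combined → 2 × 1 × 2 = 4 cut set(s).
Redundant channel unavailable [OR]: union of children's cut sets → 2 cut set(s).
Brake command down [AND]: one cut set from each child combined → 1 × 2 = 2 cut set(s).
Planning chain fails [OR]: union of children's cut sets → 2 cut set(s).
Autonomous vehicle fails to stop [OR]: union of children's cut sets → 8 cut set(s).
Minimal cut sets: {Outboard radar is inoperative, Perception node fails, Wheel-speed sensor faulted}; {Fallback module faulted, Outboard radar is inoperative, Perception node fails}; {Brake actuator degraded, Outboard radar is inoperative, Wheel-speed sensor faulted}; {Brake actuator degraded, Fallback module faulted, Outboard radar is inoperative}; {Backup brake controller fails, Reserve lidar fails}; {Front camera trips, Reserve lidar fails}; {Planner is out}; {#3 CAN bus is out}.

8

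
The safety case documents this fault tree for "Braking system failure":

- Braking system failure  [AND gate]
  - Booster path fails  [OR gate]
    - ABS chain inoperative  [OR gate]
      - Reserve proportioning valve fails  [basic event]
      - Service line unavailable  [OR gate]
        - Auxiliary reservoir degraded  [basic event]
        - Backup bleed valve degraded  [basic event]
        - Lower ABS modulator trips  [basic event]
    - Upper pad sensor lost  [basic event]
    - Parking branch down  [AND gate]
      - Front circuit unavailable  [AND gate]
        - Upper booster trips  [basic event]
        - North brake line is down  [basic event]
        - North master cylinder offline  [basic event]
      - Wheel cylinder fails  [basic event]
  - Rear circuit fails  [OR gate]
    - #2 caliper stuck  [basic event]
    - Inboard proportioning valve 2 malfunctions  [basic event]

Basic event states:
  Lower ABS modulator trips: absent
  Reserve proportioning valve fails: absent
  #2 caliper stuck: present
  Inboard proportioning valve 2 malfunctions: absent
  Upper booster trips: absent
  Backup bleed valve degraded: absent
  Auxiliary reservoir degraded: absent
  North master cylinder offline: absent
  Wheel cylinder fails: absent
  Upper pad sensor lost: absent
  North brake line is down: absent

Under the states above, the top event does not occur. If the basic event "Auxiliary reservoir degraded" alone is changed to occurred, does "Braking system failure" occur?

Yes

Counterfactual: set "Auxiliary reservoir degraded" to occurred.
Service line unavailable [OR]: Auxiliary reservoir degraded=occurs, Backup bleed valve degraded=not, Lower ABS modulator trips=not → at least one input occurs → occurs.
ABS chain inoperative [OR]: Reserve proportioning valve fails=not, Service line unavailable=occurs → at least one input occurs → occurs.
Front circuit unavailable [AND]: Upper booster trips=not, North brake line is down=not, North master cylinder offline=not → not all inputs occur → does not occur.
Parking branch down [AND]: Front circuit unavailable=not, Wheel cylinder fails=not → not all inputs occur → does not occur.
Booster path fails [OR]: ABS chain inoperative=occurs, Upper pad sensor lost=not, Parking branch down=not → at least one input occurs → occurs.
Rear circuit fails [OR]: #2 caliper stuck=occurs, Inboard proportioning valve 2 malfunctions=not → at least one input occurs → occurs.
Braking system failure [AND]: Booster path fails=occurs, Rear circuit fails=occurs → all inputs occur → occurs.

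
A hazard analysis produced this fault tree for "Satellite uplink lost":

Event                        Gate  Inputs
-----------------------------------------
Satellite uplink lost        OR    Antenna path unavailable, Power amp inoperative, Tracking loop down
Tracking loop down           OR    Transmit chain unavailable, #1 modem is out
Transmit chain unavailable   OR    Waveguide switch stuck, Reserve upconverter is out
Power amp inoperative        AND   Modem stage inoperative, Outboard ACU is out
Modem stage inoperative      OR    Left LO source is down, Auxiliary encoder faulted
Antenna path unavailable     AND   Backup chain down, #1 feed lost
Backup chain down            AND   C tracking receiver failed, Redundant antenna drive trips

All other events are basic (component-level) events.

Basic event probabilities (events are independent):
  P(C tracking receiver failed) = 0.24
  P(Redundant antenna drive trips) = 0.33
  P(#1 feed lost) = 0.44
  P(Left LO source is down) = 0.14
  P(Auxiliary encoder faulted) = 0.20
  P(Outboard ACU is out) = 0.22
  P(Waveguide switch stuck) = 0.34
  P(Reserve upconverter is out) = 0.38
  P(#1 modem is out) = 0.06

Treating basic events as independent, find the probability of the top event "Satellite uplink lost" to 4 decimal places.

P(Backup chain down) [AND] = 0.24 × 0.33 = 0.079200
P(Antenna path unavailable) [AND] = 0.079200 × 0.44 = 0.034848
P(Modem stage inoperative) [OR] = 1 − (1−0.14) × (1−0.20) = 0.312000
P(Power amp inoperative) [AND] = 0.312000 × 0.22 = 0.068640
P(Transmit chain unavailable) [OR] = 1 − (1−0.34) × (1−0.38) = 0.590800
P(Tracking loop down) [OR] = 1 − (1−0.590800) × (1−0.06) = 0.615352
P(Satellite uplink lost) [OR] = 1 − (1−0.034848) × (1−0.068640) × (1−0.615352) = 0.654238
Rounded to 4 decimal places: P(Satellite uplink lost) ≈ 0.6542.

0.6542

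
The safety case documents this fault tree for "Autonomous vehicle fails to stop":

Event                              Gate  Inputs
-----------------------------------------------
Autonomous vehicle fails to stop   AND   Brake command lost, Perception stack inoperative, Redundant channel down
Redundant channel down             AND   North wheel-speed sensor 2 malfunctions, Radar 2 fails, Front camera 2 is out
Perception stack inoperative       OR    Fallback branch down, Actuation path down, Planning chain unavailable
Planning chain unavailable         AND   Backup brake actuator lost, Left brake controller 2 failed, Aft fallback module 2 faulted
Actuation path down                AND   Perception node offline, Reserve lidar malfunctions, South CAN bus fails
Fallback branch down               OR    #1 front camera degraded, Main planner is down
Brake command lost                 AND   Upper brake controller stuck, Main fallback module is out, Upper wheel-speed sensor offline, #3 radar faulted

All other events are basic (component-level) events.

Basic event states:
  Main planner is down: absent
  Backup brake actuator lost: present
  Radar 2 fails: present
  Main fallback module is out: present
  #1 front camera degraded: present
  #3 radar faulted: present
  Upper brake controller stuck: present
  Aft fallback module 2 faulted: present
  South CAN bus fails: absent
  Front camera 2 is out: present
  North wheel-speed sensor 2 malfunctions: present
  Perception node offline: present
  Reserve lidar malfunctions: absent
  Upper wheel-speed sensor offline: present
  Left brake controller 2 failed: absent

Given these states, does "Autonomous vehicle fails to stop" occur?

Yes

Brake command lost [AND]: Upper brake controller stuck=occurs, Main fallback module is out=occurs, Upper wheel-speed sensor offline=occurs, #3 radar faulted=occurs → all inputs occur → occurs.
Fallback branch down [OR]: #1 front camera degraded=occurs, Main planner is down=not → at least one input occurs → occurs.
Actuation path down [AND]: Perception node offline=occurs, Reserve lidar malfunctions=not, South CAN bus fails=not → not all inputs occur → does not occur.
Planning chain unavailable [AND]: Backup brake actuator lost=occurs, Left brake controller 2 failed=not, Aft fallback module 2 faulted=occurs → not all inputs occur → does not occur.
Perception stack inoperative [OR]: Fallback branch down=occurs, Actuation path down=not, Planning chain unavailable=not → at least one input occurs → occurs.
Redundant channel down [AND]: North wheel-speed sensor 2 malfunctions=occurs, Radar 2 fails=occurs, Front camera 2 is out=occurs → all inputs occur → occurs.
Autonomous vehicle fails to stop [AND]: Brake command lost=occurs, Perception stack inoperative=occurs, Redundant channel down=occurs → all inputs occur → occurs.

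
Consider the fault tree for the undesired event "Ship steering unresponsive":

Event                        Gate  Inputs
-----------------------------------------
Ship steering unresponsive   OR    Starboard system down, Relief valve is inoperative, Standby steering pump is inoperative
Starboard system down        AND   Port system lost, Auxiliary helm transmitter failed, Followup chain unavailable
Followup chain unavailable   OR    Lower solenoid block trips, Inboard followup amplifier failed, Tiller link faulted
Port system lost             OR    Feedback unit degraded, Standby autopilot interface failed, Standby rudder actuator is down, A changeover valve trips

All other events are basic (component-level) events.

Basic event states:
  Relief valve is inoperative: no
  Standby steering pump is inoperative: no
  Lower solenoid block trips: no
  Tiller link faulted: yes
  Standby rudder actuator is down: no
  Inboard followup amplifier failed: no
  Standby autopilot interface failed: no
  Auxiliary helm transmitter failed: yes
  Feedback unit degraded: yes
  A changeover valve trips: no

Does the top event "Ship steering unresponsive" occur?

Yes

Port system lost [OR]: Feedback unit degraded=occurs, Standby autopilot interface failed=not, Standby rudder actuator is down=not, A changeover valve trips=not → at least one input occurs → occurs.
Followup chain unavailable [OR]: Lower solenoid block trips=not, Inboard followup amplifier failed=not, Tiller link faulted=occurs → at least one input occurs → occurs.
Starboard system down [AND]: Port system lost=occurs, Auxiliary helm transmitter failed=occurs, Followup chain unavailable=occurs → all inputs occur → occurs.
Ship steering unresponsive [OR]: Starboard system down=occurs, Relief valve is inoperative=not, Standby steering pump is inoperative=not → at least one input occurs → occurs.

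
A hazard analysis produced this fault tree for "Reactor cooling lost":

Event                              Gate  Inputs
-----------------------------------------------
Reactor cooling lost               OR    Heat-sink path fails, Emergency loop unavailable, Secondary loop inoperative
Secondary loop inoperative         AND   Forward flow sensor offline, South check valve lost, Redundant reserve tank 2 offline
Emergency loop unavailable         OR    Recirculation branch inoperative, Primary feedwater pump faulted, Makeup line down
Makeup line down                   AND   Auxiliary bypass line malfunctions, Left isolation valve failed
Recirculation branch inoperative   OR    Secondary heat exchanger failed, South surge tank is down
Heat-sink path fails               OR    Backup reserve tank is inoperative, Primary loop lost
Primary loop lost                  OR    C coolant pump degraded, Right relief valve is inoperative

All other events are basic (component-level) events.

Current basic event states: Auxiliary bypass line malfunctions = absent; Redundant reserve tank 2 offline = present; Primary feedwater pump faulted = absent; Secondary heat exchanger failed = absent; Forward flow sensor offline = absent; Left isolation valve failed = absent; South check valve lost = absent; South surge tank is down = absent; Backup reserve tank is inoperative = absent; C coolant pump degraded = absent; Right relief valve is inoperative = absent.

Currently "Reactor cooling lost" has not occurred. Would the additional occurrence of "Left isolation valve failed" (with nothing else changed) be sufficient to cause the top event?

Counterfactual: set "Left isolation valve failed" to occurred.
Primary loop lost [OR]: C coolant pump degraded=not, Right relief valve is inoperative=not → no input occurs → does not occur.
Heat-sink path fails [OR]: Backup reserve tank is inoperative=not, Primary loop lost=not → no input occurs → does not occur.
Recirculation branch inoperative [OR]: Secondary heat exchanger failed=not, South surge tank is down=not → no input occurs → does not occur.
Makeup line down [AND]: Auxiliary bypass line malfunctions=not, Left isolation valve failed=occurs → not all inputs occur → does not occur.
Emergency loop unavailable [OR]: Recirculation branch inoperative=not, Primary feedwater pump faulted=not, Makeup line down=not → no input occurs → does not occur.
Secondary loop inoperative [AND]: Forward flow sensor offline=not, South check valve lost=not, Redundant reserve tank 2 offline=occurs → not all inputs occur → does not occur.
Reactor cooling lost [OR]: Heat-sink path fails=not, Emergency loop unavailable=not, Secondary loop inoperative=not → no input occurs → does not occur.

No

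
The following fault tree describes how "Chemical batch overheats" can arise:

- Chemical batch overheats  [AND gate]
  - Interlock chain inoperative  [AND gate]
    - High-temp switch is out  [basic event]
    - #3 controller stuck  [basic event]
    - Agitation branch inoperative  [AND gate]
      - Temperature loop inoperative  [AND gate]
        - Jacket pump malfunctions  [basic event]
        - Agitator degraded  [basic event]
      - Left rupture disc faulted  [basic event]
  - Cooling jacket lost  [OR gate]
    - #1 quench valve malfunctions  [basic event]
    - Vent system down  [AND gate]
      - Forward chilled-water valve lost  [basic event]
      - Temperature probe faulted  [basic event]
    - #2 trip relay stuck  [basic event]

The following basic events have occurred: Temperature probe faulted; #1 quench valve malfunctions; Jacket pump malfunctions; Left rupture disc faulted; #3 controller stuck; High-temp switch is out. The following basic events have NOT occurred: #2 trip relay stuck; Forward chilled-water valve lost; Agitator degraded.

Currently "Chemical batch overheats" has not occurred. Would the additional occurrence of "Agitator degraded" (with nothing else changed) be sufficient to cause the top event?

Yes

Counterfactual: set "Agitator degraded" to occurred.
Temperature loop inoperative [AND]: Jacket pump malfunctions=occurs, Agitator degraded=occurs → all inputs occur → occurs.
Agitation branch inoperative [AND]: Temperature loop inoperative=occurs, Left rupture disc faulted=occurs → all inputs occur → occurs.
Interlock chain inoperative [AND]: High-temp switch is out=occurs, #3 controller stuck=occurs, Agitation branch inoperative=occurs → all inputs occur → occurs.
Vent system down [AND]: Forward chilled-water valve lost=not, Temperature probe faulted=occurs → not all inputs occur → does not occur.
Cooling jacket lost [OR]: #1 quench valve malfunctions=occurs, Vent system down=not, #2 trip relay stuck=not → at least one input occurs → occurs.
Chemical batch overheats [AND]: Interlock chain inoperative=occurs, Cooling jacket lost=occurs → all inputs occur → occurs.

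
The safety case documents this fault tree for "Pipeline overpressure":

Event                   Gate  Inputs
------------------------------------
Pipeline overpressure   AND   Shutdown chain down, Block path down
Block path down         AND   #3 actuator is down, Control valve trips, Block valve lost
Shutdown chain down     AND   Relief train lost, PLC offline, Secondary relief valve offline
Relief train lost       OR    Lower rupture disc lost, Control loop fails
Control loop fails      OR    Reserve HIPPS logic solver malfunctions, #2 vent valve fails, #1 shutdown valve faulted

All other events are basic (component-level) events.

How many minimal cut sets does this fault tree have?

4

Control loop fails [OR]: union of children's cut sets → 3 cut set(s).
Relief train lost [OR]: union of children's cut sets → 4 cut set(s).
Shutdown chain down [AND]: one cut set from each child combined → 4 × 1 × 1 = 4 cut set(s).
Block path down [AND]: one cut set from each child combined → 1 × 1 × 1 = 1 cut set(s).
Pipeline overpressure [AND]: one cut set from each child combined → 4 × 1 = 4 cut set(s).
Minimal cut sets: {#3 actuator is down, Block valve lost, Control valve trips, Lower rupture disc lost, PLC offline, Secondary relief valve offline}; {#3 actuator is down, Block valve lost, Control valve trips, PLC offline, Reserve HIPPS logic solver malfunctions, Secondary relief valve offline}; {#2 vent valve fails, #3 actuator is down, Block valve lost, Control valve trips, PLC offline, Secondary relief valve offline}; {#1 shutdown valve faulted, #3 actuator is down, Block valve lost, Control valve trips, PLC offline, Secondary relief valve offline}.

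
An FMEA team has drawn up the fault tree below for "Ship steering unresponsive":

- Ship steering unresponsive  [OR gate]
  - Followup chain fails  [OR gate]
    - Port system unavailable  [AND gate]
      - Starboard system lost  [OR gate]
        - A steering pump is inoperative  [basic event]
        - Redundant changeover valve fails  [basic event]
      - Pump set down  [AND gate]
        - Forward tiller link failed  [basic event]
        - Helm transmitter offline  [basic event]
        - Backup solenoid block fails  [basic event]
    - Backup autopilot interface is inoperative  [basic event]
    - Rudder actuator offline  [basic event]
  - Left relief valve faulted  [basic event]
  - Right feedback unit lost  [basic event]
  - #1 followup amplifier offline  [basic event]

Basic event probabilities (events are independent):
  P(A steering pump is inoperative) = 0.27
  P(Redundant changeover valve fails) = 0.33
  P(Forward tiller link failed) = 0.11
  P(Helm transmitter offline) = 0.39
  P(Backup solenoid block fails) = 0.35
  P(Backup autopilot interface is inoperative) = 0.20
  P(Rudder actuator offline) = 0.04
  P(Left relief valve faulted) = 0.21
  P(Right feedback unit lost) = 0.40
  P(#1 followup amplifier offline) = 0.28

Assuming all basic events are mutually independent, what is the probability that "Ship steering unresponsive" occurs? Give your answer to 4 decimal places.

P(Starboard system lost) [OR] = 1 − (1−0.27) × (1−0.33) = 0.510900
P(Pump set down) [AND] = 0.11 × 0.39 × 0.35 = 0.015015
P(Port system unavailable) [AND] = 0.510900 × 0.015015 = 0.007671
P(Followup chain fails) [OR] = 1 − (1−0.007671) × (1−0.20) × (1−0.04) = 0.237891
P(Ship steering unresponsive) [OR] = 1 − (1−0.237891) × (1−0.21) × (1−0.40) × (1−0.28) = 0.739907
Rounded to 4 decimal places: P(Ship steering unresponsive) ≈ 0.7399.

0.7399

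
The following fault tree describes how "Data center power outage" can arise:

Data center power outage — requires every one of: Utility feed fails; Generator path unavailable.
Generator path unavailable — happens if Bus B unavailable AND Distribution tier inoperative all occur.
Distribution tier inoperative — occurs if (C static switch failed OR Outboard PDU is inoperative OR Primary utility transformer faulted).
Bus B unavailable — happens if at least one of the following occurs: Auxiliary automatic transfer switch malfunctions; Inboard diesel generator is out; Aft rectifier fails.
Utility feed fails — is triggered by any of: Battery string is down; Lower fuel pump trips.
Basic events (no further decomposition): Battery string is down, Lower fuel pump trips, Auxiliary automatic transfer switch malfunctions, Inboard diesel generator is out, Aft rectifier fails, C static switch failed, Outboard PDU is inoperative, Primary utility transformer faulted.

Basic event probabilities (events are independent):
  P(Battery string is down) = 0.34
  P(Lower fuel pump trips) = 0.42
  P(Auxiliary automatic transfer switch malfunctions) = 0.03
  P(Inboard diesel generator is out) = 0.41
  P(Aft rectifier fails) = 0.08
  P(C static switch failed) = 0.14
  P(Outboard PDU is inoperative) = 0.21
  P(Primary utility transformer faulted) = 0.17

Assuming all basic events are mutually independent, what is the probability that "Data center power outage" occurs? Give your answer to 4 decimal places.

P(Utility feed fails) [OR] = 1 − (1−0.34) × (1−0.42) = 0.617200
P(Bus B unavailable) [OR] = 1 − (1−0.03) × (1−0.41) × (1−0.08) = 0.473484
P(Distribution tier inoperative) [OR] = 1 − (1−0.14) × (1−0.21) × (1−0.17) = 0.436098
P(Generator path unavailable) [AND] = 0.473484 × 0.436098 = 0.206485
P(Data center power outage) [AND] = 0.617200 × 0.206485 = 0.127443
Rounded to 4 decimal places: P(Data center power outage) ≈ 0.1274.

0.1274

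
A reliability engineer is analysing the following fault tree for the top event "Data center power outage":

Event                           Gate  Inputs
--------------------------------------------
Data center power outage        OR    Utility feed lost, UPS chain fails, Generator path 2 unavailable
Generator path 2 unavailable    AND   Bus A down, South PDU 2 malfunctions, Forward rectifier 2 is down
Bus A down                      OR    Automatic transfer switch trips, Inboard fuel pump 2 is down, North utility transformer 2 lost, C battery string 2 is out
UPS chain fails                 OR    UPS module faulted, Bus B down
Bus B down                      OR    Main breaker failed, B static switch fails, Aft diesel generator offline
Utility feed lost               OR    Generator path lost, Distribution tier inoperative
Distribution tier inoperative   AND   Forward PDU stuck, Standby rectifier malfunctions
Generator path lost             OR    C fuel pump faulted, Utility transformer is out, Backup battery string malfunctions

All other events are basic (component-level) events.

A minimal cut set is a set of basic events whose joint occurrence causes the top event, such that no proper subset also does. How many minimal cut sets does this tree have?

12

Generator path lost [OR]: union of children's cut sets → 3 cut set(s).
Distribution tier inoperative [AND]: one cut set from each child combined → 1 × 1 = 1 cut set(s).
Utility feed lost [OR]: union of children's cut sets → 4 cut set(s).
Bus B down [OR]: union of children's cut sets → 3 cut set(s).
UPS chain fails [OR]: union of children's cut sets → 4 cut set(s).
Bus A down [OR]: union of children's cut sets → 4 cut set(s).
Generator path 2 unavailable [AND]: one cut set from each child combined → 4 × 1 × 1 = 4 cut set(s).
Data center power outage [OR]: union of children's cut sets → 12 cut set(s).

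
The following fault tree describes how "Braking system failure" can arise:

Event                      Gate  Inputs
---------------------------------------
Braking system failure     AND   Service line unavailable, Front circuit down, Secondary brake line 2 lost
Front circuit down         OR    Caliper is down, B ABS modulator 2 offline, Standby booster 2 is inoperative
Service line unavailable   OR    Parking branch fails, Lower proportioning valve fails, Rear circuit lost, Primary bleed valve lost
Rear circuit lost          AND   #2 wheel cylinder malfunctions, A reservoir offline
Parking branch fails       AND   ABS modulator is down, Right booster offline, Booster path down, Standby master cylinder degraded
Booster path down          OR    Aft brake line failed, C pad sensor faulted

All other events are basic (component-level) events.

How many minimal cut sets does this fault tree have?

Booster path down [OR]: union of children's cut sets → 2 cut set(s).
Parking branch fails [AND]: one cut set from each child combined → 1 × 1 × 2 × 1 = 2 cut set(s).
Rear circuit lost [AND]: one cut set from each child combined → 1 × 1 = 1 cut set(s).
Service line unavailable [OR]: union of children's cut sets → 5 cut set(s).
Front circuit down [OR]: union of children's cut sets → 3 cut set(s).
Braking system failure [AND]: one cut set from each child combined → 5 × 3 × 1 = 15 cut set(s).

15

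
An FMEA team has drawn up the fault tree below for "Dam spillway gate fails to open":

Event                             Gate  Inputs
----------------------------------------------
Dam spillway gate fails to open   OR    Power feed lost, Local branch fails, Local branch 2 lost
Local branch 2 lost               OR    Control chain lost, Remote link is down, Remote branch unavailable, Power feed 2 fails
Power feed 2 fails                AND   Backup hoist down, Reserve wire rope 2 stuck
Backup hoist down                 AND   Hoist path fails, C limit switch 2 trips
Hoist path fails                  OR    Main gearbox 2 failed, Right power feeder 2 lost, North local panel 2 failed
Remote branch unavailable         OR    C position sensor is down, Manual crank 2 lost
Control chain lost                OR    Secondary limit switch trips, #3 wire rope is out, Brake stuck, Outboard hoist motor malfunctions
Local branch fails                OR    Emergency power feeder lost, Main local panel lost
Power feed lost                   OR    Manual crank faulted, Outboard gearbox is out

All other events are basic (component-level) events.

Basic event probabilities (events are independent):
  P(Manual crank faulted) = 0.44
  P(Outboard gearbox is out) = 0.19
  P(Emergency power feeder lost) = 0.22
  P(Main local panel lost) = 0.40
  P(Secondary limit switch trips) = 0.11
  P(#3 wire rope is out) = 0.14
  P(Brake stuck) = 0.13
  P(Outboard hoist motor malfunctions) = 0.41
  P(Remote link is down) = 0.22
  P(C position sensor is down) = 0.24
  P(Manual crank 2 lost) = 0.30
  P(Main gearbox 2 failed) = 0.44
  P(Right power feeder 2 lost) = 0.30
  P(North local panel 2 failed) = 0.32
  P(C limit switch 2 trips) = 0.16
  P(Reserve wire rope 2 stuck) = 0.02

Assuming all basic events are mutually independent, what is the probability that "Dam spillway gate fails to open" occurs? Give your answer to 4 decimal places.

P(Power feed lost) [OR] = 1 − (1−0.44) × (1−0.19) = 0.546400
P(Local branch fails) [OR] = 1 − (1−0.22) × (1−0.40) = 0.532000
P(Control chain lost) [OR] = 1 − (1−0.11) × (1−0.14) × (1−0.13) × (1−0.41) = 0.607120
P(Remote branch unavailable) [OR] = 1 − (1−0.24) × (1−0.30) = 0.468000
P(Hoist path fails) [OR] = 1 − (1−0.44) × (1−0.30) × (1−0.32) = 0.733440
P(Backup hoist down) [AND] = 0.733440 × 0.16 = 0.117350
P(Power feed 2 fails) [AND] = 0.117350 × 0.02 = 0.002347
P(Local branch 2 lost) [OR] = 1 − (1−0.607120) × (1−0.22) × (1−0.468000) × (1−0.002347) = 0.837353
P(Dam spillway gate fails to open) [OR] = 1 − (1−0.546400) × (1−0.532000) × (1−0.837353) = 0.965473
Rounded to 4 decimal places: P(Dam spillway gate fails to open) ≈ 0.9655.

0.9655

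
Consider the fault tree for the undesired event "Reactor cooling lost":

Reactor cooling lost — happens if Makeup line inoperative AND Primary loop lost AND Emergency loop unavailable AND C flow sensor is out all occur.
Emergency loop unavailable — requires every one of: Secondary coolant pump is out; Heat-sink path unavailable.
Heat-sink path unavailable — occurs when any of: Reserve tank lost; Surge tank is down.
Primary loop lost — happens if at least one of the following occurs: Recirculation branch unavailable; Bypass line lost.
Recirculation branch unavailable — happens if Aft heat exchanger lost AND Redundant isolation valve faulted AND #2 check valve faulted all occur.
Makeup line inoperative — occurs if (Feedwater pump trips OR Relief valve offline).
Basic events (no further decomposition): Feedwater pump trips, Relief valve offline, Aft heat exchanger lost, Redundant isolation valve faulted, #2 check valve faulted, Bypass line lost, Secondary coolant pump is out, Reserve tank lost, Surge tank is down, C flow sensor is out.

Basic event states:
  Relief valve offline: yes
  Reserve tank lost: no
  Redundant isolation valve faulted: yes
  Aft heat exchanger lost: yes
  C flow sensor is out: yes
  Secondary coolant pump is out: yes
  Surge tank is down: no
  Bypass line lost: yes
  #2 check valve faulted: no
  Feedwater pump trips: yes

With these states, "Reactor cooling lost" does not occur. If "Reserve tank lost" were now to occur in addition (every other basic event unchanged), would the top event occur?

Yes

Counterfactual: set "Reserve tank lost" to occurred.
Makeup line inoperative [OR]: Feedwater pump trips=occurs, Relief valve offline=occurs → at least one input occurs → occurs.
Recirculation branch unavailable [AND]: Aft heat exchanger lost=occurs, Redundant isolation valve faulted=occurs, #2 check valve faulted=not → not all inputs occur → does not occur.
Primary loop lost [OR]: Recirculation branch unavailable=not, Bypass line lost=occurs → at least one input occurs → occurs.
Heat-sink path unavailable [OR]: Reserve tank lost=occurs, Surge tank is down=not → at least one input occurs → occurs.
Emergency loop unavailable [AND]: Secondary coolant pump is out=occurs, Heat-sink path unavailable=occurs → all inputs occur → occurs.
Reactor cooling lost [AND]: Makeup line inoperative=occurs, Primary loop lost=occurs, Emergency loop unavailable=occurs, C flow sensor is out=occurs → all inputs occur → occurs.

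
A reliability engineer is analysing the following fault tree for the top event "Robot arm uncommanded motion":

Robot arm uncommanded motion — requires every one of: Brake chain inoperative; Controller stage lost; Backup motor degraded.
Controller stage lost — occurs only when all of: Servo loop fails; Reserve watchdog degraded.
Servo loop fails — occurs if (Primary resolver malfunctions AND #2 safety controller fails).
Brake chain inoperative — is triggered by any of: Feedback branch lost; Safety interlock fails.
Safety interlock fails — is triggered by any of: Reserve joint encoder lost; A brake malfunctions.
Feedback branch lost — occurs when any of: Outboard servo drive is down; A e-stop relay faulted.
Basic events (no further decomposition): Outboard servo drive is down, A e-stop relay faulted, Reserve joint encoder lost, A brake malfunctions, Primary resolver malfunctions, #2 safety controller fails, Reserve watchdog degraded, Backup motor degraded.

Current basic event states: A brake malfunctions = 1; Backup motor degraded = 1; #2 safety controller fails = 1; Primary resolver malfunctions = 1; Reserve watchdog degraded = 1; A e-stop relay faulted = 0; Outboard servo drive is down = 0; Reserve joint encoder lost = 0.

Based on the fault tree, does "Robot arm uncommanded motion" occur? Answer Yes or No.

Yes

Feedback branch lost [OR]: Outboard servo drive is down=not, A e-stop relay faulted=not → no input occurs → does not occur.
Safety interlock fails [OR]: Reserve joint encoder lost=not, A brake malfunctions=occurs → at least one input occurs → occurs.
Brake chain inoperative [OR]: Feedback branch lost=not, Safety interlock fails=occurs → at least one input occurs → occurs.
Servo loop fails [AND]: Primary resolver malfunctions=occurs, #2 safety controller fails=occurs → all inputs occur → occurs.
Controller stage lost [AND]: Servo loop fails=occurs, Reserve watchdog degraded=occurs → all inputs occur → occurs.
Robot arm uncommanded motion [AND]: Brake chain inoperative=occurs, Controller stage lost=occurs, Backup motor degraded=occurs → all inputs occur → occurs.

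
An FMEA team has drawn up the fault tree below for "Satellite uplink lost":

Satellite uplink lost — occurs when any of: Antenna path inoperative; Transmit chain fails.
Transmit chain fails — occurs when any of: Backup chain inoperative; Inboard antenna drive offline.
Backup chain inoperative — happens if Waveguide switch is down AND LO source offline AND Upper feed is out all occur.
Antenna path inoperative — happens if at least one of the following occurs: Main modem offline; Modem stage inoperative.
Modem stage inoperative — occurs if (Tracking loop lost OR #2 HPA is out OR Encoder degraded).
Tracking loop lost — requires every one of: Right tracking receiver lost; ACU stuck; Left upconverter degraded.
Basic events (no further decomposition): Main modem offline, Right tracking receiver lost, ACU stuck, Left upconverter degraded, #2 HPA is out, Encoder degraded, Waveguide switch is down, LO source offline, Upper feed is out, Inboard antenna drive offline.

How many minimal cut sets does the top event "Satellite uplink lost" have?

Tracking loop lost [AND]: one cut set from each child combined → 1 × 1 × 1 = 1 cut set(s).
Modem stage inoperative [OR]: union of children's cut sets → 3 cut set(s).
Antenna path inoperative [OR]: union of children's cut sets → 4 cut set(s).
Backup chain inoperative [AND]: one cut set from each child combined → 1 × 1 × 1 = 1 cut set(s).
Transmit chain fails [OR]: union of children's cut sets → 2 cut set(s).
Satellite uplink lost [OR]: union of children's cut sets → 6 cut set(s).
Minimal cut sets: {Main modem offline}; {ACU stuck, Left upconverter degraded, Right tracking receiver lost}; {#2 HPA is out}; {Encoder degraded}; {LO source offline, Upper feed is out, Waveguide switch is down}; {Inboard antenna drive offline}.

6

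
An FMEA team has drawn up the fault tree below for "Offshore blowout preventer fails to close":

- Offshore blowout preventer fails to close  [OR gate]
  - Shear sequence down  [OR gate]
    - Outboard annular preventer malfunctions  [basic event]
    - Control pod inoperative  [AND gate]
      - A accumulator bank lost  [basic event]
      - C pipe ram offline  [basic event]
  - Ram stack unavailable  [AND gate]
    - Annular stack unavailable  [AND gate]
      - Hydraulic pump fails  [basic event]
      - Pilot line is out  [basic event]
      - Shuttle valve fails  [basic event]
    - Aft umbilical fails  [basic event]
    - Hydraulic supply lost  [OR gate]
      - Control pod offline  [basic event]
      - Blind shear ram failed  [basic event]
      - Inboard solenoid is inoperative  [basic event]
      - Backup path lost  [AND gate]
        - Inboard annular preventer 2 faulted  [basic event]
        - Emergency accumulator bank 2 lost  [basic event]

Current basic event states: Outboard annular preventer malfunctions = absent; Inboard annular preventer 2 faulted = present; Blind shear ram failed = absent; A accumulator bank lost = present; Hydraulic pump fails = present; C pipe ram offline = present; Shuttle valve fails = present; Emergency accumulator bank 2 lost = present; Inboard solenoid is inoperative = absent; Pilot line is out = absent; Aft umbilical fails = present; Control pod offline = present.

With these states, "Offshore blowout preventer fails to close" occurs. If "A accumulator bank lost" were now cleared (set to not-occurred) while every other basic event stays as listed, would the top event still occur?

No

Counterfactual: set "A accumulator bank lost" to not occurred.
Control pod inoperative [AND]: A accumulator bank lost=not, C pipe ram offline=occurs → not all inputs occur → does not occur.
Shear sequence down [OR]: Outboard annular preventer malfunctions=not, Control pod inoperative=not → no input occurs → does not occur.
Annular stack unavailable [AND]: Hydraulic pump fails=occurs, Pilot line is out=not, Shuttle valve fails=occurs → not all inputs occur → does not occur.
Backup path lost [AND]: Inboard annular preventer 2 faulted=occurs, Emergency accumulator bank 2 lost=occurs → all inputs occur → occurs.
Hydraulic supply lost [OR]: Control pod offline=occurs, Blind shear ram failed=not, Inboard solenoid is inoperative=not, Backup path lost=occurs → at least one input occurs → occurs.
Ram stack unavailable [AND]: Annular stack unavailable=not, Aft umbilical fails=occurs, Hydraulic supply lost=occurs → not all inputs occur → does not occur.
Offshore blowout preventer fails to close [OR]: Shear sequence down=not, Ram stack unavailable=not → no input occurs → does not occur.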